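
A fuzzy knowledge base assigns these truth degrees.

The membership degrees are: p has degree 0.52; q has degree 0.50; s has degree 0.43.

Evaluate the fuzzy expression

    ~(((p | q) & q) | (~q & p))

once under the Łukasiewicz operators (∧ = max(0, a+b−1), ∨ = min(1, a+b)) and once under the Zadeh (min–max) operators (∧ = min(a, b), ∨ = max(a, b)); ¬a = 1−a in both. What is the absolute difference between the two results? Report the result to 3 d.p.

Under Łukasiewicz:
  p | q = min(1, a+b) on (0.52, 0.50) = 1.00
  (p | q) & q = max(0, a+b−1) on (1.00, 0.50) = 0.50
  ~q = 1 − 0.50 = 0.50
  ~q & p = max(0, a+b−1) on (0.50, 0.52) = 0.02
  ((p | q) & q) | (~q & p) = min(1, a+b) on (0.50, 0.02) = 0.52
  ~(((p | q) & q) | (~q & p)) = 1 − 0.52 = 0.48
  → value = 0.4800
Under Zadeh (min–max):
  p | q = max(a, b) on (0.52, 0.50) = 0.52
  (p | q) & q = min(a, b) on (0.52, 0.50) = 0.50
  ~q = 1 − 0.50 = 0.50
  ~q & p = min(a, b) on (0.50, 0.52) = 0.50
  ((p | q) & q) | (~q & p) = max(a, b) on (0.50, 0.50) = 0.50
  ~(((p | q) & q) | (~q & p)) = 1 − 0.50 = 0.50
  → value = 0.5000
|0.4800 − 0.5000| = 0.020

0.020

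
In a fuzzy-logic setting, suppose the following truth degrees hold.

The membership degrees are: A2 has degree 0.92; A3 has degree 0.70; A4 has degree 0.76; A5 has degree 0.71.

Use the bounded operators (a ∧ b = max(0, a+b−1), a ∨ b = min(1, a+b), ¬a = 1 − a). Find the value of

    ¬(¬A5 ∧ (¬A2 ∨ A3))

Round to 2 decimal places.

0.93

¬A5 = 1 − 0.71 = 0.29
¬A2 = 1 − 0.92 = 0.08
¬A2 ∨ A3 = min(1, a+b) on (0.08, 0.70) = 0.78
¬A5 ∧ (¬A2 ∨ A3) = max(0, a+b−1) on (0.29, 0.78) = 0.07
¬(¬A5 ∧ (¬A2 ∨ A3)) = 1 − 0.07 = 0.93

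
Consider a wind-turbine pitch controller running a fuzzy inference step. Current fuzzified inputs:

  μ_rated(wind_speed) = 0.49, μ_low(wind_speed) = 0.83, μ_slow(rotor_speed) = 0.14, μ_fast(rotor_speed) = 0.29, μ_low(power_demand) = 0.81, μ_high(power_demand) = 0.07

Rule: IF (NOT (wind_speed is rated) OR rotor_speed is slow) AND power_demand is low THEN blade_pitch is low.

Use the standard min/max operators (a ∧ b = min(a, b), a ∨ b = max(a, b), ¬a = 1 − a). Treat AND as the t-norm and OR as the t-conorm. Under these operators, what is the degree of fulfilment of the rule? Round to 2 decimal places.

0.51

firing strength: (¬rated=1−0.49=0.51 OR slow=0.14) = 0.51; AND[min(a, b)] with low=0.81 → w = 0.51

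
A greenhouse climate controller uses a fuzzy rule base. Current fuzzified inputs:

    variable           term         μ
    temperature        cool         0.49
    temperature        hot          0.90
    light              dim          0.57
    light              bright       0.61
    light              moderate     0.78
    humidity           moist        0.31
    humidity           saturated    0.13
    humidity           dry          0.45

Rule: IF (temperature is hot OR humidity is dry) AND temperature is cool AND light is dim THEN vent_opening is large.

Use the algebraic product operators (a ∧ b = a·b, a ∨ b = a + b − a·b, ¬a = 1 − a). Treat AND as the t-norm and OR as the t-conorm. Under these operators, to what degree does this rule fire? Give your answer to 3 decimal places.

0.264

firing strength: (hot=0.90 OR dry=0.45) = 0.9450; AND[a·b] with cool=0.49, dim=0.57 → w = 0.2639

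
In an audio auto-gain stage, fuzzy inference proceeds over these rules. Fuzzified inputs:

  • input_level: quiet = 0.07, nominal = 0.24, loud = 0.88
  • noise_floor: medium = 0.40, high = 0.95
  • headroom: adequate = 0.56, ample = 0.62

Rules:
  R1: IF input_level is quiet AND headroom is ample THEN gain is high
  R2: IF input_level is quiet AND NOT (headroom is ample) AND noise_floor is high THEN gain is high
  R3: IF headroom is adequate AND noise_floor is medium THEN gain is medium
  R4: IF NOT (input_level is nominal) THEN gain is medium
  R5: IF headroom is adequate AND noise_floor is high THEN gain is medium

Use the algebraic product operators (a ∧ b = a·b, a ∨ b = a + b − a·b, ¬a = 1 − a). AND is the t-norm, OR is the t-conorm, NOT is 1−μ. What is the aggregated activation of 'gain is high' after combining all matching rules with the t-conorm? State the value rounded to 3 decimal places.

0.068

R1: quiet=0.07, ample=0.62; AND[a·b] → w = 0.0434
R2: quiet=0.07, ¬ample=1−0.62=0.38, high=0.95; AND[a·b] → w = 0.0253
R3: adequate=0.56, medium=0.40; AND[a·b] → w = 0.2240
R4: ¬nominal=1−0.24=0.76 → w = 0.7600
R5: adequate=0.56, high=0.95; AND[a·b] → w = 0.5320
Rules with consequent 'high': {R1, R2} → strengths 0.0434, 0.0253
Aggregate via t-conorm [a + b − a·b]: 0.0676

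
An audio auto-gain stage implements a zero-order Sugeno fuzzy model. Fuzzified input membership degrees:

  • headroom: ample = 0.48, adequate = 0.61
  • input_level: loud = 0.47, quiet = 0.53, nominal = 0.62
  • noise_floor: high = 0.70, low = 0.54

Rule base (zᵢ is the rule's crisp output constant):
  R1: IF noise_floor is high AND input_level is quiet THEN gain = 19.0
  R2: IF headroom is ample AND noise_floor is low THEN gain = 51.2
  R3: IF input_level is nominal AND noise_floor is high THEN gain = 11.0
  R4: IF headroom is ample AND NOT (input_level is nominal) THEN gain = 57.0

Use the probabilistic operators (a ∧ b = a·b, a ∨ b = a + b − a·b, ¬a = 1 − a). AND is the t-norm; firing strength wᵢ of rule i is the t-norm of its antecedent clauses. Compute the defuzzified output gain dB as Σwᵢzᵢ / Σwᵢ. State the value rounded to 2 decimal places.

28.47

R1 (z=19.0): high=0.70, quiet=0.53; AND[a·b] → w = 0.3710
R2 (z=51.2): ample=0.48, low=0.54; AND[a·b] → w = 0.2592
R3 (z=11.0): nominal=0.62, high=0.70; AND[a·b] → w = 0.4340
R4 (z=57.0): ample=0.48, ¬nominal=1−0.62=0.38; AND[a·b] → w = 0.1824
Weighted average = (0.3710·19.0 + 0.2592·51.2 + 0.4340·11.0 + 0.1824·57.0) / (0.3710 + 0.2592 + 0.4340 + 0.1824)
  = 35.4908 / 1.2466 = 28.47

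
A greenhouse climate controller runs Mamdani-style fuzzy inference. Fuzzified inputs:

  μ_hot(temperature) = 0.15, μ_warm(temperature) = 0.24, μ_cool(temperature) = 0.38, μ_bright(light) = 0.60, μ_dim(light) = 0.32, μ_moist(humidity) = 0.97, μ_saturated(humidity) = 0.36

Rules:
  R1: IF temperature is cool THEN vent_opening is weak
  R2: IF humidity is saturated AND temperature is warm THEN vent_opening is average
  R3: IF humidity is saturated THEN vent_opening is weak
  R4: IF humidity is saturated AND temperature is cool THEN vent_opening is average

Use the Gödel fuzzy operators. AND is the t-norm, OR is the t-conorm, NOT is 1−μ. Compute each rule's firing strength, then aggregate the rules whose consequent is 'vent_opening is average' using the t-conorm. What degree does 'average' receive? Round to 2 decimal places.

R1: cool=0.38 → w = 0.38
R2: saturated=0.36, warm=0.24; AND[min(a, b)] → w = 0.24
R3: saturated=0.36 → w = 0.36
R4: saturated=0.36, cool=0.38; AND[min(a, b)] → w = 0.36
Rules with consequent 'average': {R2, R4} → strengths 0.24, 0.36
Aggregate via t-conorm [max(a, b)]: 0.36

0.36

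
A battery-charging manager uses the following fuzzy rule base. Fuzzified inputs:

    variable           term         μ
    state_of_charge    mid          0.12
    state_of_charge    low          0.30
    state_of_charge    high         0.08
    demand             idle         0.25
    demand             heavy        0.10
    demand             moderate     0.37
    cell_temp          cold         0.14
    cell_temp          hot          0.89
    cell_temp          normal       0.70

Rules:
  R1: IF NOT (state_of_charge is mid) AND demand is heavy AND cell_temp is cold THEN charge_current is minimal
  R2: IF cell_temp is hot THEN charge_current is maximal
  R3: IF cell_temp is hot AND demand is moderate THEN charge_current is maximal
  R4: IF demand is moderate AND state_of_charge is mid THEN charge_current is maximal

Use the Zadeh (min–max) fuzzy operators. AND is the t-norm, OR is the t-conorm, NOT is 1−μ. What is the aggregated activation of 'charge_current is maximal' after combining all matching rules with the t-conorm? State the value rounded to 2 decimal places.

0.89

R1: ¬mid=1−0.12=0.88, heavy=0.10, cold=0.14; AND[min(a, b)] → w = 0.10
R2: hot=0.89 → w = 0.89
R3: hot=0.89, moderate=0.37; AND[min(a, b)] → w = 0.37
R4: moderate=0.37, mid=0.12; AND[min(a, b)] → w = 0.12
Rules with consequent 'maximal': {R2, R3, R4} → strengths 0.89, 0.37, 0.12
Aggregate via t-conorm [max(a, b)]: 0.89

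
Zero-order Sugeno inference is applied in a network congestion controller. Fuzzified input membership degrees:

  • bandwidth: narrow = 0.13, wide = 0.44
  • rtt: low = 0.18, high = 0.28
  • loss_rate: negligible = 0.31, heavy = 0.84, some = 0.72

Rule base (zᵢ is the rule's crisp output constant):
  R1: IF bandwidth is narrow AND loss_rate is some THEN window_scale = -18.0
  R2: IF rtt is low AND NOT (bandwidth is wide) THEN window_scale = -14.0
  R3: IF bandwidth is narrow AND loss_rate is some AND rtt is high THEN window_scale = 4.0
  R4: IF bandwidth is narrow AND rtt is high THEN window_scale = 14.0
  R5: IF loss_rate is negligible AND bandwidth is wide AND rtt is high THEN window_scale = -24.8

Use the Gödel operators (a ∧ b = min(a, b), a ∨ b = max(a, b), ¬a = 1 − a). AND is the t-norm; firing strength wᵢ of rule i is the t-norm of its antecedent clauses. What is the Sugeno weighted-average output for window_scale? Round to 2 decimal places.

-11.13

R1 (z=-18.0): narrow=0.13, some=0.72; AND[min(a, b)] → w = 0.13
R2 (z=-14.0): low=0.18, ¬wide=1−0.44=0.56; AND[min(a, b)] → w = 0.18
R3 (z=4.0): narrow=0.13, some=0.72, high=0.28; AND[min(a, b)] → w = 0.13
R4 (z=14.0): narrow=0.13, high=0.28; AND[min(a, b)] → w = 0.13
R5 (z=-24.8): negligible=0.31, wide=0.44, high=0.28; AND[min(a, b)] → w = 0.28
Weighted average = (0.13·-18.0 + 0.18·-14.0 + 0.13·4.0 + 0.13·14.0 + 0.28·-24.8) / (0.13 + 0.18 + 0.13 + 0.13 + 0.28)
  = -9.4640 / 0.8500 = -11.13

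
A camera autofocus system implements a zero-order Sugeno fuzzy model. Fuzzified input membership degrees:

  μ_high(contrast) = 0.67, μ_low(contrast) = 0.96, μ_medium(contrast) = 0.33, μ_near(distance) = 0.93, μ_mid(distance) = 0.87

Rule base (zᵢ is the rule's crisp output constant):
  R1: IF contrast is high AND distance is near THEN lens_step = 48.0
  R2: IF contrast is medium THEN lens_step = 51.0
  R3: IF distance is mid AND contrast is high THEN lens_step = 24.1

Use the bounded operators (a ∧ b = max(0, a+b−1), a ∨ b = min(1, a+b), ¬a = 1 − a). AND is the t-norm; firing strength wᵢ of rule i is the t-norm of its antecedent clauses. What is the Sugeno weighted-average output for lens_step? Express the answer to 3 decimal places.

39.894

R1 (z=48.0): high=0.67, near=0.93; AND[max(0, a+b−1)] → w = 0.60
R2 (z=51.0): medium=0.33 → w = 0.33
R3 (z=24.1): mid=0.87, high=0.67; AND[max(0, a+b−1)] → w = 0.54
Weighted average = (0.60·48.0 + 0.33·51.0 + 0.54·24.1) / (0.60 + 0.33 + 0.54)
  = 58.6440 / 1.4700 = 39.894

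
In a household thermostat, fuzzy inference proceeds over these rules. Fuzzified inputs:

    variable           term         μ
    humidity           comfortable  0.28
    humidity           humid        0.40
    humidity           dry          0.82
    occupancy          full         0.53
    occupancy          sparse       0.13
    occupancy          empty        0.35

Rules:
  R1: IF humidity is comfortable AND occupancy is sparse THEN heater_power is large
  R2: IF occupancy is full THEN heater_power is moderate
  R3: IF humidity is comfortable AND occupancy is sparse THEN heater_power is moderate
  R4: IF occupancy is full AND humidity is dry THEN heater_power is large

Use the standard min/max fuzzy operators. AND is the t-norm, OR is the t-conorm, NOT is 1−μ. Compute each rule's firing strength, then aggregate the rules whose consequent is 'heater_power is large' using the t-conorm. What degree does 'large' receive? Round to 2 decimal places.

0.53

R1: comfortable=0.28, sparse=0.13; AND[min(a, b)] → w = 0.13
R2: full=0.53 → w = 0.53
R3: comfortable=0.28, sparse=0.13; AND[min(a, b)] → w = 0.13
R4: full=0.53, dry=0.82; AND[min(a, b)] → w = 0.53
Rules with consequent 'large': {R1, R4} → strengths 0.13, 0.53
Aggregate via t-conorm [max(a, b)]: 0.53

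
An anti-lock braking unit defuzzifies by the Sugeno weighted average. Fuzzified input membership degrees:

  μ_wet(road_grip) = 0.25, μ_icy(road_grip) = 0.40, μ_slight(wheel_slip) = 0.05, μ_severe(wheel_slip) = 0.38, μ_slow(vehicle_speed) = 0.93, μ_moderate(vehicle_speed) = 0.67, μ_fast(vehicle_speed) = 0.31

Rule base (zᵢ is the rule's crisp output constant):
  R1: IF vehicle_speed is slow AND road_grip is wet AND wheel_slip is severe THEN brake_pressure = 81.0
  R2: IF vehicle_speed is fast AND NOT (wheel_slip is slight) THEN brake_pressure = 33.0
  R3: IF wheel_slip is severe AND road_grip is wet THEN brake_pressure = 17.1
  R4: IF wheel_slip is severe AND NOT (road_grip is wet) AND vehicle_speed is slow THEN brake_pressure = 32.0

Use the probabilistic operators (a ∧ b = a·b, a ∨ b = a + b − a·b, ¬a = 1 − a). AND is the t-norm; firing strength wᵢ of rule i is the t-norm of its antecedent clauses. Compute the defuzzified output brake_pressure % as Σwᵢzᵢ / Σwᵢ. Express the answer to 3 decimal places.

36.318

R1 (z=81.0): slow=0.93, wet=0.25, severe=0.38; AND[a·b] → w = 0.0884
R2 (z=33.0): fast=0.31, ¬slight=1−0.05=0.95; AND[a·b] → w = 0.2945
R3 (z=17.1): severe=0.38, wet=0.25; AND[a·b] → w = 0.0950
R4 (z=32.0): severe=0.38, ¬wet=1−0.25=0.75, slow=0.93; AND[a·b] → w = 0.2651
Weighted average = (0.0884·81.0 + 0.2945·33.0 + 0.0950·17.1 + 0.2651·32.0) / (0.0884 + 0.2945 + 0.0950 + 0.2651)
  = 26.9809 / 0.7429 = 36.318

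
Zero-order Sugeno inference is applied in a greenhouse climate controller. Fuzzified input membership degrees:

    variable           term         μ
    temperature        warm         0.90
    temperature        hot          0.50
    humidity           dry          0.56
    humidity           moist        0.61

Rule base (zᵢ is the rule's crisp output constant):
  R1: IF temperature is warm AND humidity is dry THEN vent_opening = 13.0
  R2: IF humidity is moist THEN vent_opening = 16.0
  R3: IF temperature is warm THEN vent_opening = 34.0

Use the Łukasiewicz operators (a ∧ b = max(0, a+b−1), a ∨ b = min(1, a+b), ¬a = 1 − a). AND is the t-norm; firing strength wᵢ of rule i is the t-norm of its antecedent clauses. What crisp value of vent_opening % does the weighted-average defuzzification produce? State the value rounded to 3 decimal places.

23.523

R1 (z=13.0): warm=0.90, dry=0.56; AND[max(0, a+b−1)] → w = 0.46
R2 (z=16.0): moist=0.61 → w = 0.61
R3 (z=34.0): warm=0.90 → w = 0.90
Weighted average = (0.46·13.0 + 0.61·16.0 + 0.90·34.0) / (0.46 + 0.61 + 0.90)
  = 46.3400 / 1.9700 = 23.523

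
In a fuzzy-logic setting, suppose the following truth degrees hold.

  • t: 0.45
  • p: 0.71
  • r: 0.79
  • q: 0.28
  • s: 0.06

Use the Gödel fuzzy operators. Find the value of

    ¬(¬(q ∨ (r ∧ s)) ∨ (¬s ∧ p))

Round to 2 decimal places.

0.28

r ∧ s = min(a, b) on (0.79, 0.06) = 0.06
q ∨ (r ∧ s) = max(a, b) on (0.28, 0.06) = 0.28
¬(q ∨ (r ∧ s)) = 1 − 0.28 = 0.72
¬s = 1 − 0.06 = 0.94
¬s ∧ p = min(a, b) on (0.94, 0.71) = 0.71
¬(q ∨ (r ∧ s)) ∨ (¬s ∧ p) = max(a, b) on (0.72, 0.71) = 0.72
¬(¬(q ∨ (r ∧ s)) ∨ (¬s ∧ p)) = 1 − 0.72 = 0.28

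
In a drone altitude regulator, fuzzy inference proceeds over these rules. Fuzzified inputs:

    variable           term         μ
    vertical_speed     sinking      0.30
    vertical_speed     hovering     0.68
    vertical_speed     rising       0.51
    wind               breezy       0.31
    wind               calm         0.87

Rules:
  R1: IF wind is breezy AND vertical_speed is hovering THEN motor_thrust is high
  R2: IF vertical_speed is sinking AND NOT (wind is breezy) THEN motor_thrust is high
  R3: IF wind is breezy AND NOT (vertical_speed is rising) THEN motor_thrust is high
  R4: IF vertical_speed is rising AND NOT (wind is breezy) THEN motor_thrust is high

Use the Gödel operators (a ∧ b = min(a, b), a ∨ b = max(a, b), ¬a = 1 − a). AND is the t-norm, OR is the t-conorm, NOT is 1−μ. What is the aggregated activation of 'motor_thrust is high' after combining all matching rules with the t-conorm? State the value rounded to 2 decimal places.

R1: breezy=0.31, hovering=0.68; AND[min(a, b)] → w = 0.31
R2: sinking=0.30, ¬breezy=1−0.31=0.69; AND[min(a, b)] → w = 0.30
R3: breezy=0.31, ¬rising=1−0.51=0.49; AND[min(a, b)] → w = 0.31
R4: rising=0.51, ¬breezy=1−0.31=0.69; AND[min(a, b)] → w = 0.51
Rules with consequent 'high': {R1, R2, R3, R4} → strengths 0.31, 0.30, 0.31, 0.51
Aggregate via t-conorm [max(a, b)]: 0.51

0.51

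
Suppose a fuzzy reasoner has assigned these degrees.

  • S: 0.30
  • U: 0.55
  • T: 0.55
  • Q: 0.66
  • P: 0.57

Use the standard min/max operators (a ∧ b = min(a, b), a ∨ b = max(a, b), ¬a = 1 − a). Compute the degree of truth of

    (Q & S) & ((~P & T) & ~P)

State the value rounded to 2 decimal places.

0.30

Q & S = min(a, b) on (0.66, 0.30) = 0.30
~P = 1 − 0.57 = 0.43
~P & T = min(a, b) on (0.43, 0.55) = 0.43
~P = 1 − 0.57 = 0.43
(~P & T) & ~P = min(a, b) on (0.43, 0.43) = 0.43
(Q & S) & ((~P & T) & ~P) = min(a, b) on (0.30, 0.43) = 0.30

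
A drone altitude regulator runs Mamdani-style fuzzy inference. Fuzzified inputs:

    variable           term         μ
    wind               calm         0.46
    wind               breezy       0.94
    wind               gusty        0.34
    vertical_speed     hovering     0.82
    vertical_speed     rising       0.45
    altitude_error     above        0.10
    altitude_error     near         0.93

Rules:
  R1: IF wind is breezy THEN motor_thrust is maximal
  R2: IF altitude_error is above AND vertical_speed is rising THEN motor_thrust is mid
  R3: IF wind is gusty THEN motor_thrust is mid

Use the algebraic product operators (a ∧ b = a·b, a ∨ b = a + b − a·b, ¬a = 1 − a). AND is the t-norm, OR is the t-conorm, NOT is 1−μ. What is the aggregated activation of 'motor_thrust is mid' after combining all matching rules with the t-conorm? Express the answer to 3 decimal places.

0.370

R1: breezy=0.94 → w = 0.9400
R2: above=0.10, rising=0.45; AND[a·b] → w = 0.0450
R3: gusty=0.34 → w = 0.3400
Rules with consequent 'mid': {R2, R3} → strengths 0.0450, 0.3400
Aggregate via t-conorm [a + b − a·b]: 0.3697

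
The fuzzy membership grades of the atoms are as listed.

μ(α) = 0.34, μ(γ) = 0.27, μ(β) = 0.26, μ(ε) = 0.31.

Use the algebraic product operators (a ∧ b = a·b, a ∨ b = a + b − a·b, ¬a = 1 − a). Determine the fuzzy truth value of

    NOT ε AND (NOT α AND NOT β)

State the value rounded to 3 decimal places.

0.337

NOT ε = 1 − 0.3100 = 0.6900
NOT α = 1 − 0.3400 = 0.6600
NOT β = 1 − 0.2600 = 0.7400
NOT α AND NOT β = a·b on (0.6600, 0.7400) = 0.4884
NOT ε AND (NOT α AND NOT β) = a·b on (0.6900, 0.4884) = 0.3370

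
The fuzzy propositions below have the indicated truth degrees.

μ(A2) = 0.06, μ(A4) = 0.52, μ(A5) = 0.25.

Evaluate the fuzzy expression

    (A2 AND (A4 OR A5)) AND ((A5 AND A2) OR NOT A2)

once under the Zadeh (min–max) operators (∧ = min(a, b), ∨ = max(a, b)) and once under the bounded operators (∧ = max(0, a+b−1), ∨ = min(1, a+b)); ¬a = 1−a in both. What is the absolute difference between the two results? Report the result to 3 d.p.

0.060

Under Zadeh (min–max):
  A4 OR A5 = max(a, b) on (0.52, 0.25) = 0.52
  A2 AND (A4 OR A5) = min(a, b) on (0.06, 0.52) = 0.06
  A5 AND A2 = min(a, b) on (0.25, 0.06) = 0.06
  NOT A2 = 1 − 0.06 = 0.94
  (A5 AND A2) OR NOT A2 = max(a, b) on (0.06, 0.94) = 0.94
  (A2 AND (A4 OR A5)) AND ((A5 AND A2) OR NOT A2) = min(a, b) on (0.06, 0.94) = 0.06
  → value = 0.0600
Under bounded:
  A4 OR A5 = min(1, a+b) on (0.52, 0.25) = 0.77
  A2 AND (A4 OR A5) = max(0, a+b−1) on (0.06, 0.77) = 0.00
  A5 AND A2 = max(0, a+b−1) on (0.25, 0.06) = 0.00
  NOT A2 = 1 − 0.06 = 0.94
  (A5 AND A2) OR NOT A2 = min(1, a+b) on (0.00, 0.94) = 0.94
  (A2 AND (A4 OR A5)) AND ((A5 AND A2) OR NOT A2) = max(0, a+b−1) on (0.00, 0.94) = 0.00
  → value = 0.0000
|0.0600 − 0.0000| = 0.060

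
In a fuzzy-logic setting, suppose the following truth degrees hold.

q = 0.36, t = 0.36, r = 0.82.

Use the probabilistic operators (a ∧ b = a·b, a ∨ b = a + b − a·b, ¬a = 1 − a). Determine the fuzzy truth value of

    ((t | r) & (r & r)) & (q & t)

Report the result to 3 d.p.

0.077

t | r = a + b − a·b on (0.3600, 0.8200) = 0.8848
r & r = a·b on (0.8200, 0.8200) = 0.6724
(t | r) & (r & r) = a·b on (0.8848, 0.6724) = 0.5949
q & t = a·b on (0.3600, 0.3600) = 0.1296
((t | r) & (r & r)) & (q & t) = a·b on (0.5949, 0.1296) = 0.0771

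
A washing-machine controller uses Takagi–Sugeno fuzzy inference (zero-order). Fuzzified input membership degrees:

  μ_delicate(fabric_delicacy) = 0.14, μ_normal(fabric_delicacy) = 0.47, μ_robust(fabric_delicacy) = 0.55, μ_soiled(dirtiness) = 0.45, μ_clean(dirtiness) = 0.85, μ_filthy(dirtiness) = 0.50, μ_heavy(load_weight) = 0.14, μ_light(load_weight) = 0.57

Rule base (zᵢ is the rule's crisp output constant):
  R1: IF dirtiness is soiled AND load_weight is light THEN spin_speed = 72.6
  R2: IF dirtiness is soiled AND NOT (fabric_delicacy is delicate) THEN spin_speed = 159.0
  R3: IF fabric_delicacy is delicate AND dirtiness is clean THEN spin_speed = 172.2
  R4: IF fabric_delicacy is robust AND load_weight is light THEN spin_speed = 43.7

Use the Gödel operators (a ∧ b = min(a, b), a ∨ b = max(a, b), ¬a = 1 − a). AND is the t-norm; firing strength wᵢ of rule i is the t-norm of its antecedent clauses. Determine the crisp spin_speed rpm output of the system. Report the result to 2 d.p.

R1 (z=72.6): soiled=0.45, light=0.57; AND[min(a, b)] → w = 0.45
R2 (z=159.0): soiled=0.45, ¬delicate=1−0.14=0.86; AND[min(a, b)] → w = 0.45
R3 (z=172.2): delicate=0.14, clean=0.85; AND[min(a, b)] → w = 0.14
R4 (z=43.7): robust=0.55, light=0.57; AND[min(a, b)] → w = 0.55
Weighted average = (0.45·72.6 + 0.45·159.0 + 0.14·172.2 + 0.55·43.7) / (0.45 + 0.45 + 0.14 + 0.55)
  = 152.3630 / 1.5900 = 95.83

95.83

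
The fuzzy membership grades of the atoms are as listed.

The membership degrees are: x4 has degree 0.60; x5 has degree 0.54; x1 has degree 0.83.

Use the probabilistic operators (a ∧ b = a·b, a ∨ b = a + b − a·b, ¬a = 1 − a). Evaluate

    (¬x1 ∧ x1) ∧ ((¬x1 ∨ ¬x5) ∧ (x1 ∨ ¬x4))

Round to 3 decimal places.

¬x1 = 1 − 0.8300 = 0.1700
¬x1 ∧ x1 = a·b on (0.1700, 0.8300) = 0.1411
¬x1 = 1 − 0.8300 = 0.1700
¬x5 = 1 − 0.5400 = 0.4600
¬x1 ∨ ¬x5 = a + b − a·b on (0.1700, 0.4600) = 0.5518
¬x4 = 1 − 0.6000 = 0.4000
x1 ∨ ¬x4 = a + b − a·b on (0.8300, 0.4000) = 0.8980
(¬x1 ∨ ¬x5) ∧ (x1 ∨ ¬x4) = a·b on (0.5518, 0.8980) = 0.4955
(¬x1 ∧ x1) ∧ ((¬x1 ∨ ¬x5) ∧ (x1 ∨ ¬x4)) = a·b on (0.1411, 0.4955) = 0.0699

0.070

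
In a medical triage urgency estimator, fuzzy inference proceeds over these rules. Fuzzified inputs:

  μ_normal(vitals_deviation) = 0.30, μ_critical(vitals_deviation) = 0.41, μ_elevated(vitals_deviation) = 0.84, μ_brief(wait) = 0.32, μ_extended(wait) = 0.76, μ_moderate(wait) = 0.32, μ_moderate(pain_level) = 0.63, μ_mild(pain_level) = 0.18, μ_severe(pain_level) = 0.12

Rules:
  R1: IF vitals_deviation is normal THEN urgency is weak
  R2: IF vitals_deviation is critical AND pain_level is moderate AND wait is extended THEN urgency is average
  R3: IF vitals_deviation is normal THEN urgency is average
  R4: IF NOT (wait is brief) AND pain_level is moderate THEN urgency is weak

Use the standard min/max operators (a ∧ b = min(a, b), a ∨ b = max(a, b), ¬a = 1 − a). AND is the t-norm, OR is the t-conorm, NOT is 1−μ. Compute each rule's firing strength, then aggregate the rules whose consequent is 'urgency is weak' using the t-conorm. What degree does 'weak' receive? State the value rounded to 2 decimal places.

0.63

R1: normal=0.30 → w = 0.30
R2: critical=0.41, moderate=0.63, extended=0.76; AND[min(a, b)] → w = 0.41
R3: normal=0.30 → w = 0.30
R4: ¬brief=1−0.32=0.68, moderate=0.63; AND[min(a, b)] → w = 0.63
Rules with consequent 'weak': {R1, R4} → strengths 0.30, 0.63
Aggregate via t-conorm [max(a, b)]: 0.63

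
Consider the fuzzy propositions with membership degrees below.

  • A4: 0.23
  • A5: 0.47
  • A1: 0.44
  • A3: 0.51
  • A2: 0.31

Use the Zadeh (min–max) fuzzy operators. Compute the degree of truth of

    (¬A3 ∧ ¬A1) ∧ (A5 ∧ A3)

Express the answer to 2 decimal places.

0.47

¬A3 = 1 − 0.51 = 0.49
¬A1 = 1 − 0.44 = 0.56
¬A3 ∧ ¬A1 = min(a, b) on (0.49, 0.56) = 0.49
A5 ∧ A3 = min(a, b) on (0.47, 0.51) = 0.47
(¬A3 ∧ ¬A1) ∧ (A5 ∧ A3) = min(a, b) on (0.49, 0.47) = 0.47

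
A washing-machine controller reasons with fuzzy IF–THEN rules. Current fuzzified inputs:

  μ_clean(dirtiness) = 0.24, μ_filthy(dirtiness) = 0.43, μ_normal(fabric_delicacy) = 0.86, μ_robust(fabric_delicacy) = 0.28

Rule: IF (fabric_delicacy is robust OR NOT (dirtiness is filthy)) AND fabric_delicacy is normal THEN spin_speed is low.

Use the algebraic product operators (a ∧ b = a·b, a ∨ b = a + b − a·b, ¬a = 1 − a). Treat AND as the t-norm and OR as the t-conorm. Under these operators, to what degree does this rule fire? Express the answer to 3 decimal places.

0.594

firing strength: (robust=0.28 OR ¬filthy=1−0.43=0.57) = 0.6904; AND[a·b] with normal=0.86 → w = 0.5937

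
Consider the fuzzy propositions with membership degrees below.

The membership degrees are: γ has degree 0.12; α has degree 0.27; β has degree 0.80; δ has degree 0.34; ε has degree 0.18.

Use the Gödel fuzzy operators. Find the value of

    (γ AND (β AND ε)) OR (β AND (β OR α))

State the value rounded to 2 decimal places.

0.80

β AND ε = min(a, b) on (0.80, 0.18) = 0.18
γ AND (β AND ε) = min(a, b) on (0.12, 0.18) = 0.12
β OR α = max(a, b) on (0.80, 0.27) = 0.80
β AND (β OR α) = min(a, b) on (0.80, 0.80) = 0.80
(γ AND (β AND ε)) OR (β AND (β OR α)) = max(a, b) on (0.12, 0.80) = 0.80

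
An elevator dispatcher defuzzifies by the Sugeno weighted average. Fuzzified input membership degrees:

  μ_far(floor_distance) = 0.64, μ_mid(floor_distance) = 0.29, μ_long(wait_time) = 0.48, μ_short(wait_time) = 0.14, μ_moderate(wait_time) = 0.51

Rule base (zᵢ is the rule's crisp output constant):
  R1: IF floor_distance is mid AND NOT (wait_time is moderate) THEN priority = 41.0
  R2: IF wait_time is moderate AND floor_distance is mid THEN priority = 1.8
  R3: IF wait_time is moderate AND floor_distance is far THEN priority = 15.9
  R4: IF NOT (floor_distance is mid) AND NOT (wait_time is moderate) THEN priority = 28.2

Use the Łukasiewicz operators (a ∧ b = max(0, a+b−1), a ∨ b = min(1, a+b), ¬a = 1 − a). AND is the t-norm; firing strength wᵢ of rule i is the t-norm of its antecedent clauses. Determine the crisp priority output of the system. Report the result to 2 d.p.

R1 (z=41.0): mid=0.29, ¬moderate=1−0.51=0.49; AND[max(0, a+b−1)] → w = 0.00
R2 (z=1.8): moderate=0.51, mid=0.29; AND[max(0, a+b−1)] → w = 0.00
R3 (z=15.9): moderate=0.51, far=0.64; AND[max(0, a+b−1)] → w = 0.15
R4 (z=28.2): ¬mid=1−0.29=0.71, ¬moderate=1−0.51=0.49; AND[max(0, a+b−1)] → w = 0.20
Weighted average = (0.00·41.0 + 0.00·1.8 + 0.15·15.9 + 0.20·28.2) / (0.00 + 0.00 + 0.15 + 0.20)
  = 8.0250 / 0.3500 = 22.93

22.93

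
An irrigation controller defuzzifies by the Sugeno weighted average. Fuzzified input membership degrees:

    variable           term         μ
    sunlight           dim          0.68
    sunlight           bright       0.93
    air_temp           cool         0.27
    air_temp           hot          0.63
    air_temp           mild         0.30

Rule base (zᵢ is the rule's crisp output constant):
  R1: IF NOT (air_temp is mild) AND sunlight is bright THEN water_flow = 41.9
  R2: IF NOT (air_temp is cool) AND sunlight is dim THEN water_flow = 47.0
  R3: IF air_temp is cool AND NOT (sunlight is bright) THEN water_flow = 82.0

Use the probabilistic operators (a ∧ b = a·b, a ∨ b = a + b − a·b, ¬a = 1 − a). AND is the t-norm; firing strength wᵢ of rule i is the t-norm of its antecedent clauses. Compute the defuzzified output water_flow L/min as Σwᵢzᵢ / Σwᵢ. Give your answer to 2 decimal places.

R1 (z=41.9): ¬mild=1−0.30=0.70, bright=0.93; AND[a·b] → w = 0.6510
R2 (z=47.0): ¬cool=1−0.27=0.73, dim=0.68; AND[a·b] → w = 0.4964
R3 (z=82.0): cool=0.27, ¬bright=1−0.93=0.07; AND[a·b] → w = 0.0189
Weighted average = (0.6510·41.9 + 0.4964·47.0 + 0.0189·82.0) / (0.6510 + 0.4964 + 0.0189)
  = 52.1575 / 1.1663 = 44.72

44.72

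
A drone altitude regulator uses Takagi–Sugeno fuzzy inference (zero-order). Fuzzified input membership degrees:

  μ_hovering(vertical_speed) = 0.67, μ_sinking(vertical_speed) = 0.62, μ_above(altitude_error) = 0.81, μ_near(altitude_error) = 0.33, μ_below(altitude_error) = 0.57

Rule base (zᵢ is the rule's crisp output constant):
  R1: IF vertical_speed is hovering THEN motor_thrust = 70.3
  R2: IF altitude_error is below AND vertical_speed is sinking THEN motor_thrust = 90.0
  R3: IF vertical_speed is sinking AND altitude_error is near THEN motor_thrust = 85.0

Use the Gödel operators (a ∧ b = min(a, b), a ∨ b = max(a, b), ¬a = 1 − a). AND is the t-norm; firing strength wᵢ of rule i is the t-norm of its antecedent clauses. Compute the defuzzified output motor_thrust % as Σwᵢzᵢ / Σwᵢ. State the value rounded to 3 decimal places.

80.542

R1 (z=70.3): hovering=0.67 → w = 0.67
R2 (z=90.0): below=0.57, sinking=0.62; AND[min(a, b)] → w = 0.57
R3 (z=85.0): sinking=0.62, near=0.33; AND[min(a, b)] → w = 0.33
Weighted average = (0.67·70.3 + 0.57·90.0 + 0.33·85.0) / (0.67 + 0.57 + 0.33)
  = 126.4510 / 1.5700 = 80.542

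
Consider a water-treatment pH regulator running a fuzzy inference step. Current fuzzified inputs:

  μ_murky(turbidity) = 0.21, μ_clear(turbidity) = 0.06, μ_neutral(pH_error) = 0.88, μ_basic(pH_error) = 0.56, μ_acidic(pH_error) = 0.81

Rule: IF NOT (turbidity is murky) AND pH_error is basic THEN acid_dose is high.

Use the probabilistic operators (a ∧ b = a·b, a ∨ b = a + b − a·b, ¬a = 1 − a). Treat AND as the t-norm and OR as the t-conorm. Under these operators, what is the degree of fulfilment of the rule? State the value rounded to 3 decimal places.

firing strength: ¬murky=1−0.21=0.79, basic=0.56; AND[a·b] → w = 0.4424

0.442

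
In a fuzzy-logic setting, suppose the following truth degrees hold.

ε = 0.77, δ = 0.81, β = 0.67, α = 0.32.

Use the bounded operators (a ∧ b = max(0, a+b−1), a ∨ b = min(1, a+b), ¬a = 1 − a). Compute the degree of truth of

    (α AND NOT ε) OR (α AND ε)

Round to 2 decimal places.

NOT ε = 1 − 0.77 = 0.23
α AND NOT ε = max(0, a+b−1) on (0.32, 0.23) = 0.00
α AND ε = max(0, a+b−1) on (0.32, 0.77) = 0.09
(α AND NOT ε) OR (α AND ε) = min(1, a+b) on (0.00, 0.09) = 0.09

0.09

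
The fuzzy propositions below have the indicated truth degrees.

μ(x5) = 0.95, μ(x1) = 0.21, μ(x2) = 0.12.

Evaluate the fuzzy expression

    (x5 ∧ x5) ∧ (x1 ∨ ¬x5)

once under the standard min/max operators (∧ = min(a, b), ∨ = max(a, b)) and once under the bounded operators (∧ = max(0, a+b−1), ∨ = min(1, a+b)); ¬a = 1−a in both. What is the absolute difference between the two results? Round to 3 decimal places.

Under standard min/max:
  x5 ∧ x5 = min(a, b) on (0.95, 0.95) = 0.95
  ¬x5 = 1 − 0.95 = 0.05
  x1 ∨ ¬x5 = max(a, b) on (0.21, 0.05) = 0.21
  (x5 ∧ x5) ∧ (x1 ∨ ¬x5) = min(a, b) on (0.95, 0.21) = 0.21
  → value = 0.2100
Under bounded:
  x5 ∧ x5 = max(0, a+b−1) on (0.95, 0.95) = 0.90
  ¬x5 = 1 − 0.95 = 0.05
  x1 ∨ ¬x5 = min(1, a+b) on (0.21, 0.05) = 0.26
  (x5 ∧ x5) ∧ (x1 ∨ ¬x5) = max(0, a+b−1) on (0.90, 0.26) = 0.16
  → value = 0.1600
|0.2100 − 0.1600| = 0.050

0.050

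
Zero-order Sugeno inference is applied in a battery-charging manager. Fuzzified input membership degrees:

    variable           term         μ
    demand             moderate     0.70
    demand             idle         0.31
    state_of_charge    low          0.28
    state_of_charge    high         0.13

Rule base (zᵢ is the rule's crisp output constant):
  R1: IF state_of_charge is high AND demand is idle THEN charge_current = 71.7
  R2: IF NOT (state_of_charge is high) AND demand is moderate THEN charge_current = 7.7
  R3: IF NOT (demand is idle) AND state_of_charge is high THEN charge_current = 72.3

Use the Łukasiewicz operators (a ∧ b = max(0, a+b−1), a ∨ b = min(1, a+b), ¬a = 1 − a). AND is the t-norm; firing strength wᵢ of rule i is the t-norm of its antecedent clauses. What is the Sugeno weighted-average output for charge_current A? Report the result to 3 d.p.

7.700

R1 (z=71.7): high=0.13, idle=0.31; AND[max(0, a+b−1)] → w = 0.00
R2 (z=7.7): ¬high=1−0.13=0.87, moderate=0.70; AND[max(0, a+b−1)] → w = 0.57
R3 (z=72.3): ¬idle=1−0.31=0.69, high=0.13; AND[max(0, a+b−1)] → w = 0.00
Weighted average = (0.00·71.7 + 0.57·7.7 + 0.00·72.3) / (0.00 + 0.57 + 0.00)
  = 4.3890 / 0.5700 = 7.700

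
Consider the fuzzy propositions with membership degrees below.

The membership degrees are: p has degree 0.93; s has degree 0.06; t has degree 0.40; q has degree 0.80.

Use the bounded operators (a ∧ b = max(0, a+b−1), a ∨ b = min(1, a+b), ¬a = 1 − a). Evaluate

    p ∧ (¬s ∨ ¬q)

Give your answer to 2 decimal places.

0.93

¬s = 1 − 0.06 = 0.94
¬q = 1 − 0.80 = 0.20
¬s ∨ ¬q = min(1, a+b) on (0.94, 0.20) = 1.00
p ∧ (¬s ∨ ¬q) = max(0, a+b−1) on (0.93, 1.00) = 0.93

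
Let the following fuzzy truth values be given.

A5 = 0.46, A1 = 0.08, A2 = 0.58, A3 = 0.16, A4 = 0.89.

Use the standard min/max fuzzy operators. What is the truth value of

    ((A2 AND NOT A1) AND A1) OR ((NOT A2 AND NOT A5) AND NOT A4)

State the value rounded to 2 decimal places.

NOT A1 = 1 − 0.08 = 0.92
A2 AND NOT A1 = min(a, b) on (0.58, 0.92) = 0.58
(A2 AND NOT A1) AND A1 = min(a, b) on (0.58, 0.08) = 0.08
NOT A2 = 1 − 0.58 = 0.42
NOT A5 = 1 − 0.46 = 0.54
NOT A2 AND NOT A5 = min(a, b) on (0.42, 0.54) = 0.42
NOT A4 = 1 − 0.89 = 0.11
(NOT A2 AND NOT A5) AND NOT A4 = min(a, b) on (0.42, 0.11) = 0.11
((A2 AND NOT A1) AND A1) OR ((NOT A2 AND NOT A5) AND NOT A4) = max(a, b) on (0.08, 0.11) = 0.11

0.11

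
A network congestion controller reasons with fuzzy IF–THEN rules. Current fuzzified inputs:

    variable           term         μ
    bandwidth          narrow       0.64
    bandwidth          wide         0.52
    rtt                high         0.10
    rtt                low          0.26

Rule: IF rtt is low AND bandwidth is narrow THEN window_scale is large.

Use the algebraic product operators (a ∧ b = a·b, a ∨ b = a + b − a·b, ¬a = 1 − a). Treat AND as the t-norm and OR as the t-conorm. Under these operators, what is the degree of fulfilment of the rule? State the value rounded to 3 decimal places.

firing strength: low=0.26, narrow=0.64; AND[a·b] → w = 0.1664

0.166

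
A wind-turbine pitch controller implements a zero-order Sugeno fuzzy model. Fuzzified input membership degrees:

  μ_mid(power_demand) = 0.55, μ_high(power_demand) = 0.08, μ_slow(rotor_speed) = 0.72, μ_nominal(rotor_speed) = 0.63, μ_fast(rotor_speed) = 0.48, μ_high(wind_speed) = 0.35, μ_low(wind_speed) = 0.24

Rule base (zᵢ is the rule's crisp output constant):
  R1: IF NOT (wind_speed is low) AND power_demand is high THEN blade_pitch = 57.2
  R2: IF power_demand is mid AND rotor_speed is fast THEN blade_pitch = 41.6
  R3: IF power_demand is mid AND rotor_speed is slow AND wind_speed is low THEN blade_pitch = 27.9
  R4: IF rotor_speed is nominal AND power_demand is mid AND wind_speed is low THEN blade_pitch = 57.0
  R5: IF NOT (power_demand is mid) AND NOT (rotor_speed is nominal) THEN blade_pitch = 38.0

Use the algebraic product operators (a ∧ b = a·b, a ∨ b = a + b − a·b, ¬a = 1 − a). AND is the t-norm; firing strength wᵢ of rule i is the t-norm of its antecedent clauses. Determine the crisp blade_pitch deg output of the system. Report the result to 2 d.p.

R1 (z=57.2): ¬low=1−0.24=0.76, high=0.08; AND[a·b] → w = 0.0608
R2 (z=41.6): mid=0.55, fast=0.48; AND[a·b] → w = 0.2640
R3 (z=27.9): mid=0.55, slow=0.72, low=0.24; AND[a·b] → w = 0.0950
R4 (z=57.0): nominal=0.63, mid=0.55, low=0.24; AND[a·b] → w = 0.0832
R5 (z=38.0): ¬mid=1−0.55=0.45, ¬nominal=1−0.63=0.37; AND[a·b] → w = 0.1665
Weighted average = (0.0608·57.2 + 0.2640·41.6 + 0.0950·27.9 + 0.0832·57.0 + 0.1665·38.0) / (0.0608 + 0.2640 + 0.0950 + 0.0832 + 0.1665)
  = 28.1789 / 0.6695 = 42.09

42.09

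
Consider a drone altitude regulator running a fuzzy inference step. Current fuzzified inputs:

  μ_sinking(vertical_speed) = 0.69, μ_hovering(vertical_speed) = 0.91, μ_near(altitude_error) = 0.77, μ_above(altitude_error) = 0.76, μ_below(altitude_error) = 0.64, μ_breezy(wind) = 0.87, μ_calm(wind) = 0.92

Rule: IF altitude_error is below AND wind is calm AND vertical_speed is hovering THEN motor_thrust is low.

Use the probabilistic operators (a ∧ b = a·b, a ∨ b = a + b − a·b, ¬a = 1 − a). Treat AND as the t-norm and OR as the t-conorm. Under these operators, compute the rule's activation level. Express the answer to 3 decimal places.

0.536

firing strength: below=0.64, calm=0.92, hovering=0.91; AND[a·b] → w = 0.5358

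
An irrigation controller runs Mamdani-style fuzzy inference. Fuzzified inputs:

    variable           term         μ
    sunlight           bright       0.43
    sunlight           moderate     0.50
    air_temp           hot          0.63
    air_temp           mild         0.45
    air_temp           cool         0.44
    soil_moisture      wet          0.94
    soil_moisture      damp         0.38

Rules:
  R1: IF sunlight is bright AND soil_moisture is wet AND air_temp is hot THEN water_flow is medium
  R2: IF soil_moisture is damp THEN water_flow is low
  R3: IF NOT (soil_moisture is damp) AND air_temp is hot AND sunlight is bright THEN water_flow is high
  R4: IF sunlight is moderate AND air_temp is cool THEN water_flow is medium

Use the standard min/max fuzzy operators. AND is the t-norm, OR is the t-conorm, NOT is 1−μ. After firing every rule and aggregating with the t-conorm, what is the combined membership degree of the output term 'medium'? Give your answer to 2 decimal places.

R1: bright=0.43, wet=0.94, hot=0.63; AND[min(a, b)] → w = 0.43
R2: damp=0.38 → w = 0.38
R3: ¬damp=1−0.38=0.62, hot=0.63, bright=0.43; AND[min(a, b)] → w = 0.43
R4: moderate=0.50, cool=0.44; AND[min(a, b)] → w = 0.44
Rules with consequent 'medium': {R1, R4} → strengths 0.43, 0.44
Aggregate via t-conorm [max(a, b)]: 0.44

0.44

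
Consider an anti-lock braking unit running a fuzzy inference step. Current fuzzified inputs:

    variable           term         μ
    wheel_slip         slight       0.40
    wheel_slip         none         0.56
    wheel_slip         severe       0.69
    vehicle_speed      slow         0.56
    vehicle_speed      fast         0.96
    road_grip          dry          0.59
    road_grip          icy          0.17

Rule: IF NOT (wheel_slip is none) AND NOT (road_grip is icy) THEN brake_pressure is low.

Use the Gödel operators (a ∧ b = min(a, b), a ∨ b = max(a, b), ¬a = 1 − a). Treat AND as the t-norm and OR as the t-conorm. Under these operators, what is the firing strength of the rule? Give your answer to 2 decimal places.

0.44

firing strength: ¬none=1−0.56=0.44, ¬icy=1−0.17=0.83; AND[min(a, b)] → w = 0.44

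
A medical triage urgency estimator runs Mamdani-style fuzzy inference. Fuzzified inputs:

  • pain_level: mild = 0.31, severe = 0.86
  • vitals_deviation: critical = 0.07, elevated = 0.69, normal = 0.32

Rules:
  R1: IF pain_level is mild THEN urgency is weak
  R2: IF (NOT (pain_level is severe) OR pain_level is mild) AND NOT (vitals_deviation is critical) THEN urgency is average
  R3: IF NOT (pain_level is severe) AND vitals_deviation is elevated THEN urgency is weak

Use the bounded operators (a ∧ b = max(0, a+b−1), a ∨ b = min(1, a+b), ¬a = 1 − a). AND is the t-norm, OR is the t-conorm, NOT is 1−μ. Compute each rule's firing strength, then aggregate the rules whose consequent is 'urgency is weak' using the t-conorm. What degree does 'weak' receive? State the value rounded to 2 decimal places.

R1: mild=0.31 → w = 0.31
R2: (¬severe=1−0.86=0.14 OR mild=0.31) = 0.45; AND[max(0, a+b−1)] with ¬critical=1−0.07=0.93 → w = 0.38
R3: ¬severe=1−0.86=0.14, elevated=0.69; AND[max(0, a+b−1)] → w = 0.00
Rules with consequent 'weak': {R1, R3} → strengths 0.31, 0.00
Aggregate via t-conorm [min(1, a+b)]: 0.31

0.31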